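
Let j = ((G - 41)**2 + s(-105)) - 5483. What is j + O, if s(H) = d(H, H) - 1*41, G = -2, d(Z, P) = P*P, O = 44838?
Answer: 52188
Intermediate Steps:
d(Z, P) = P**2
s(H) = -41 + H**2 (s(H) = H**2 - 1*41 = H**2 - 41 = -41 + H**2)
j = 7350 (j = ((-2 - 41)**2 + (-41 + (-105)**2)) - 5483 = ((-43)**2 + (-41 + 11025)) - 5483 = (1849 + 10984) - 5483 = 12833 - 5483 = 7350)
j + O = 7350 + 44838 = 52188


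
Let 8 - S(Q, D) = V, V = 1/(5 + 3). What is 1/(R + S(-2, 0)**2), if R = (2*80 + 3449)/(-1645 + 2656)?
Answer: 21568/1414545 ≈ 0.015247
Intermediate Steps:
V = 1/8 ≈ 0.12500
S(Q, D) = 63/8 (S(Q, D) = 8 - 1*1/8 = 8 - 1/8 = 63/8)
R = 1203/337 (R = (160 + 3449)/1011 = 3609*(1/1011) = 1203/337 ≈ 3.5697)
1/(R + S(-2, 0)**2) = 1/(1203/337 + (63/8)**2) = 1/(1203/337 + 3969/64) = 1/(1414545/21568) = 21568/1414545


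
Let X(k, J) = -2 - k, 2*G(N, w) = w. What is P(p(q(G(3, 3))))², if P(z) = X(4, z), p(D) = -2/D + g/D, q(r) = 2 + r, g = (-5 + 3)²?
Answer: 36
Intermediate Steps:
G(N, w) = w/2
g = 4 (g = (-2)² = 4)
p(D) = 2/D (p(D) = -2/D + 4/D = 2/D)
P(z) = -6 (P(z) = -2 - 1*4 = -2 - 4 = -6)
P(p(q(G(3, 3))))² = (-6)² = 36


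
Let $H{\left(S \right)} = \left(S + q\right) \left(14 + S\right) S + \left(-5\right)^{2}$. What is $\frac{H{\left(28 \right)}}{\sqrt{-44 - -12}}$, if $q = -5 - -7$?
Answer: $- \frac{35305 i \sqrt{2}}{8} \approx - 6241.1 i$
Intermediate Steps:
$q = 2$ ($q = -5 + 7 = 2$)
$H{\left(S \right)} = 25 + S \left(2 + S\right) \left(14 + S\right)$ ($H{\left(S \right)} = \left(S + 2\right) \left(14 + S\right) S + \left(-5\right)^{2} = \left(2 + S\right) \left(14 + S\right) S + 25 = S \left(2 + S\right) \left(14 + S\right) + 25 = 25 + S \left(2 + S\right) \left(14 + S\right)$)
$\frac{H{\left(28 \right)}}{\sqrt{-44 - -12}} = \frac{25 + 28^{3} + 16 \cdot 28^{2} + 28 \cdot 28}{\sqrt{-44 - -12}} = \frac{25 + 21952 + 16 \cdot 784 + 784}{\sqrt{-44 + 12}} = \frac{25 + 21952 + 12544 + 784}{\sqrt{-32}} = \frac{35305}{4 i \sqrt{2}} = 35305 \left(- \frac{i \sqrt{2}}{8}\right) = - \frac{35305 i \sqrt{2}}{8}$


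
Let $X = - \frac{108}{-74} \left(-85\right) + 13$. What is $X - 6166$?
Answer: $- \frac{232251}{37} \approx -6277.1$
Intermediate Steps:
$X = - \frac{4109}{37}$ ($X = \left(-108\right) \left(- \frac{1}{74}\right) \left(-85\right) + 13 = \frac{54}{37} \left(-85\right) + 13 = - \frac{4590}{37} + 13 = - \frac{4109}{37} \approx -111.05$)
$X - 6166 = - \frac{4109}{37} - 6166 = - \frac{232251}{37}$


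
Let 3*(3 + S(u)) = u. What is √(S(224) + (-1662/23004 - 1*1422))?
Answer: I*√2205595830/1278 ≈ 36.748*I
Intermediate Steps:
S(u) = -3 + u/3
√(S(224) + (-1662/23004 - 1*1422)) = √((-3 + (⅓)*224) + (-1662/23004 - 1*1422)) = √((-3 + 224/3) + (-1662*1/23004 - 1422)) = √(215/3 + (-277/3834 - 1422)) = √(215/3 - 5452225/3834) = √(-5177455/3834) = I*√2205595830/1278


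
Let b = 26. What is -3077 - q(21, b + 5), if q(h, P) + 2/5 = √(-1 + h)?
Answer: -15383/5 - 2*√5 ≈ -3081.1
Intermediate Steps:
q(h, P) = -⅖ + √(-1 + h)
-3077 - q(21, b + 5) = -3077 - (-⅖ + √(-1 + 21)) = -3077 - (-⅖ + √20) = -3077 - (-⅖ + 2*√5) = -3077 + (⅖ - 2*√5) = -15383/5 - 2*√5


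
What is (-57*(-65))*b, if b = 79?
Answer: 292695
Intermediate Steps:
(-57*(-65))*b = -57*(-65)*79 = 3705*79 = 292695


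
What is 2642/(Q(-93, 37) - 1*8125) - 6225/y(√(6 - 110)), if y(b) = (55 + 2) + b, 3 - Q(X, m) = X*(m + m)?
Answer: (-2642*√26 + 3934797*I)/(620*(-57*I + 2*√26)) ≈ -107.95 + 18.933*I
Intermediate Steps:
Q(X, m) = 3 - 2*X*m (Q(X, m) = 3 - X*(m + m) = 3 - X*2*m = 3 - 2*X*m)
y(b) = 57 + b
2642/(Q(-93, 37) - 1*8125) - 6225/y(√(6 - 110)) = 2642/((3 - 2*(-93)*37) - 1*8125) - 6225/(57 + √(6 - 110)) = 2642/((3 + 6882) - 8125) - 6225/(57 + √(-104)) = 2642/(6885 - 8125) - 6225/(57 + 2*I*√26) = 2642/(-1240) - 6225/(57 + 2*I*√26) = 2642*(-1/1240) - 6225/(57 + 2*I*√26) = -1321/620 - 6225/(57 + 2*I*√26)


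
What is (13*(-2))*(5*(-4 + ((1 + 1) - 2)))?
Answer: 520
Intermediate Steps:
(13*(-2))*(5*(-4 + ((1 + 1) - 2))) = -130*(-4 + (2 - 2)) = -130*(-4 + 0) = -130*(-4) = -26*(-20) = 520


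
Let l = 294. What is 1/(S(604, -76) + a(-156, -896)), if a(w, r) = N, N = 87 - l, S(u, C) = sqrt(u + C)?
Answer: -69/14107 - 4*sqrt(33)/42321 ≈ -0.0054341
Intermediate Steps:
S(u, C) = sqrt(C + u)
N = -207 (N = 87 - 1*294 = 87 - 294 = -207)
a(w, r) = -207
1/(S(604, -76) + a(-156, -896)) = 1/(sqrt(-76 + 604) - 207) = 1/(sqrt(528) - 207) = 1/(4*sqrt(33) - 207) = 1/(-207 + 4*sqrt(33))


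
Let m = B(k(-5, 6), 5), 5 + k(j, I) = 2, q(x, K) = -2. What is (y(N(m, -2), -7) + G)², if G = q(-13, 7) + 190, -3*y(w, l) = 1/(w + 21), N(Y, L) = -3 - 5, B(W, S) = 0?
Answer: 53743561/1521 ≈ 35334.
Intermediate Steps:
k(j, I) = -3 (k(j, I) = -5 + 2 = -3)
m = 0
N(Y, L) = -8
y(w, l) = -1/(3*(21 + w)) (y(w, l) = -1/(3*(w + 21)) = -1/(3*(21 + w)))
G = 188 (G = -2 + 190 = 188)
(y(N(m, -2), -7) + G)² = (-1/(63 + 3*(-8)) + 188)² = (-1/(63 - 24) + 188)² = (-1/39 + 188)² = (7331/39)² = 53743561/1521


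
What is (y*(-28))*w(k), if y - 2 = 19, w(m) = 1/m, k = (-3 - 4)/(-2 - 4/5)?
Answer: -1176/5 ≈ -235.20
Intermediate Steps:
k = 5/2 (k = -7/(-2 - 4*⅕) = -7/(-2 - ⅘) = -7/(-14/5) = -7*(-5/14) = 5/2 ≈ 2.5000)
y = 21 (y = 2 + 19 = 21)
(y*(-28))*w(k) = (21*(-28))/(5/2) = -588*⅖ = -1176/5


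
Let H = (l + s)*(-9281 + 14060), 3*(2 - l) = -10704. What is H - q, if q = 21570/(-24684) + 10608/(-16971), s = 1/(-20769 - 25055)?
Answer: 9097430550080758837/533228638976 ≈ 1.7061e+7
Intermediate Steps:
l = 3570 (l = 2 - ⅓*(-10704) = 2 + 3568 = 3570)
s = -1/45824 (s = 1/(-45824) = -1/45824 ≈ -2.1823e-5)
q = -34884019/23272898 (q = 21570*(-1/24684) + 10608*(-1/16971) = -3595/4114 - 3536/5657 = -34884019/23272898 ≈ -1.4989)
H = 781804633941/45824 (H = (3570 - 1/45824)*(-9281 + 14060) = (163591679/45824)*4779 = 781804633941/45824 ≈ 1.7061e+7)
H - q = 781804633941/45824 - 1*(-34884019/23272898) = 781804633941/45824 + 34884019/23272898 = 9097430550080758837/533228638976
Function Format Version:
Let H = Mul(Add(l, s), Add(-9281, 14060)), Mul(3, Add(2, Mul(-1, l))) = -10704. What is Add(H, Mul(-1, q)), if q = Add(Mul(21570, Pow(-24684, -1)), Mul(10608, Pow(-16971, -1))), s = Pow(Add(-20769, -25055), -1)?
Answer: Rational(9097430550080758837, 533228638976) ≈ 1.7061e+7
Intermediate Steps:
l = 3570 (l = Add(2, Mul(Rational(-1, 3), -10704)) = Add(2, 3568) = 3570)
s = Rational(-1, 45824) (s = Pow(-45824, -1) = Rational(-1, 45824) ≈ -2.1823e-5)
q = Rational(-34884019, 23272898) (q = Add(Mul(21570, Rational(-1, 24684)), Mul(10608, Rational(-1, 16971))) = Add(Rational(-3595, 4114), Rational(-3536, 5657)) = Rational(-34884019, 23272898) ≈ -1.4989)
H = Rational(781804633941, 45824) (H = Mul(Add(3570, Rational(-1, 45824)), Add(-9281, 14060)) = Mul(Rational(163591679, 45824), 4779) = Rational(781804633941, 45824) ≈ 1.7061e+7)
Add(H, Mul(-1, q)) = Add(Rational(781804633941, 45824), Mul(-1, Rational(-34884019, 23272898))) = Add(Rational(781804633941, 45824), Rational(34884019, 23272898)) = Rational(9097430550080758837, 533228638976)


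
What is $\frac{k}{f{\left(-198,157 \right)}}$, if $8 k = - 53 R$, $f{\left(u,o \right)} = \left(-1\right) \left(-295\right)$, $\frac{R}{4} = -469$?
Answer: $\frac{24857}{590} \approx 42.13$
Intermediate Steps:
$R = -1876$ ($R = 4 \left(-469\right) = -1876$)
$f{\left(u,o \right)} = 295$
$k = \frac{24857}{2}$ ($k = \frac{\left(-53\right) \left(-1876\right)}{8} = \frac{1}{8} \cdot 99428 = \frac{24857}{2} \approx 12429.0$)
$\frac{k}{f{\left(-198,157 \right)}} = \frac{24857}{2 \cdot 295} = \frac{24857}{2} \cdot \frac{1}{295} = \frac{24857}{590}$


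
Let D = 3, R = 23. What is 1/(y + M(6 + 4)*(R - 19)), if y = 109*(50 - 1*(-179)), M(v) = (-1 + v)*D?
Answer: 1/25069 ≈ 3.9890e-5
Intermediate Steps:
M(v) = -3 + 3*v (M(v) = (-1 + v)*3 = -3 + 3*v)
y = 24961 (y = 109*(50 + 179) = 109*229 = 24961)
1/(y + M(6 + 4)*(R - 19)) = 1/(24961 + (-3 + 3*(6 + 4))*(23 - 19)) = 1/(24961 + (-3 + 3*10)*4) = 1/(24961 + (-3 + 30)*4) = 1/(24961 + 27*4) = 1/(24961 + 108) = 1/25069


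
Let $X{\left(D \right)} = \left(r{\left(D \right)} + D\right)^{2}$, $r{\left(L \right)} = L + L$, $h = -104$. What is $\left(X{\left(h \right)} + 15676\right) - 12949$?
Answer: $100071$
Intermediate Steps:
$r{\left(L \right)} = 2 L$
$X{\left(D \right)} = 9 D^{2}$ ($X{\left(D \right)} = \left(2 D + D\right)^{2} = \left(3 D\right)^{2} = 9 D^{2}$)
$\left(X{\left(h \right)} + 15676\right) - 12949 = \left(9 \left(-104\right)^{2} + 15676\right) - 12949 = \left(9 \cdot 10816 + 15676\right) - 12949 = \left(97344 + 15676\right) - 12949 = 113020 - 12949 = 100071$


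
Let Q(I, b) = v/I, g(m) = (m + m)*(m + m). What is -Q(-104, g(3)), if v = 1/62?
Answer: 1/6448 ≈ 0.00015509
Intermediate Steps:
v = 1/62 ≈ 0.016129
g(m) = 4*m**2 (g(m) = (2*m)*(2*m) = 4*m**2)
Q(I, b) = 1/(62*I)
-Q(-104, g(3)) = -1/(62*(-104)) = -(-1)/(62*104) = -1*(-1/6448) = 1/6448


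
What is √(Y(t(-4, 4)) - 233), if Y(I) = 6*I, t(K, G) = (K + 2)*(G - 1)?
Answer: I*√269 ≈ 16.401*I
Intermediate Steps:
t(K, G) = (-1 + G)*(2 + K) (t(K, G) = (2 + K)*(-1 + G) = (-1 + G)*(2 + K))
√(Y(t(-4, 4)) - 233) = √(6*(-2 - 1*(-4) + 2*4 + 4*(-4)) - 233) = √(6*(-2 + 4 + 8 - 16) - 233) = √(6*(-6) - 233) = √(-36 - 233) = √(-269) = I*√269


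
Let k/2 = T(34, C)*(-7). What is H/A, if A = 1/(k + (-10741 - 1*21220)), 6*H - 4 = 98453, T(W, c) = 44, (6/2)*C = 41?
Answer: -1069144563/2 ≈ -5.3457e+8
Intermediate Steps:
C = 41/3 (C = (⅓)*41 = 41/3 ≈ 13.667)
k = -616 (k = 2*(44*(-7)) = 2*(-308) = -616)
H = 32819/2 (H = ⅔ + (⅙)*98453 = ⅔ + 98453/6 = 32819/2 ≈ 16410.)
A = -1/32577 (A = 1/(-616 + (-10741 - 1*21220)) = 1/(-616 + (-10741 - 21220)) = 1/(-616 - 31961) = 1/(-32577) = -1/32577 ≈ -3.0697e-5)
H/A = 32819/(2*(-1/32577)) = (32819/2)*(-32577) = -1069144563/2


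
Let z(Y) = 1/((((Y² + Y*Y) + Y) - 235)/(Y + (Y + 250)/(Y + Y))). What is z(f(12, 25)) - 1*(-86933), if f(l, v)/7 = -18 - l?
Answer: 160204909303/1842855 ≈ 86933.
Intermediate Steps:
f(l, v) = -126 - 7*l (f(l, v) = 7*(-18 - l) = -126 - 7*l)
z(Y) = (Y + (250 + Y)/(2*Y))/(-235 + Y + 2*Y²) (z(Y) = 1/((((Y² + Y²) + Y) - 235)/(Y + (250 + Y)/((2*Y)))) = 1/(((2*Y² + Y) - 235)/(Y + (250 + Y)*(1/(2*Y)))) = 1/(((Y + 2*Y²) - 235)/(Y + (250 + Y)/(2*Y))) = 1/((-235 + Y + 2*Y²)/(Y + (250 + Y)/(2*Y))) = (Y + (250 + Y)/(2*Y))/(-235 + Y + 2*Y²))
z(f(12, 25)) - 1*(-86933) = (125 + (-126 - 7*12)² + (-126 - 7*12)/2)/((-126 - 7*12)*(-235 + (-126 - 7*12) + 2*(-126 - 7*12)²)) - 1*(-86933) = (125 + (-126 - 84)² + (-126 - 84)/2)/((-126 - 84)*(-235 + (-126 - 84) + 2*(-126 - 84)²)) + 86933 = (125 + (-210)² + (½)*(-210))/((-210)*(-235 - 210 + 2*(-210)²)) + 86933 = -(125 + 44100 - 105)/(210*(-235 - 210 + 2*44100)) + 86933 = -1/210*44120/(-235 - 210 + 88200) + 86933 = -1/210*44120/87755 + 86933 = -1/210*1/87755*44120 + 86933 = -4412/1842855 + 86933 = 160204909303/1842855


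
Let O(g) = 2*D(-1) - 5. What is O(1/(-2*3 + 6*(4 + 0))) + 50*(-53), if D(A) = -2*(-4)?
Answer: -2639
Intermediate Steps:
D(A) = 8
O(g) = 11 (O(g) = 2*8 - 5 = 16 - 5 = 11)
O(1/(-2*3 + 6*(4 + 0))) + 50*(-53) = 11 + 50*(-53) = 11 - 2650 = -2639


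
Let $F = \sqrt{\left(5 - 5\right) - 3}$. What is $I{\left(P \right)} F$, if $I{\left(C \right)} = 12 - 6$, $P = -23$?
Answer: $6 i \sqrt{3} \approx 10.392 i$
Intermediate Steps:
$I{\left(C \right)} = 6$ ($I{\left(C \right)} = 12 - 6 = 6$)
$F = i \sqrt{3}$ ($F = \sqrt{0 - 3} = \sqrt{-3} = i \sqrt{3} \approx 1.732 i$)
$I{\left(P \right)} F = 6 i \sqrt{3}$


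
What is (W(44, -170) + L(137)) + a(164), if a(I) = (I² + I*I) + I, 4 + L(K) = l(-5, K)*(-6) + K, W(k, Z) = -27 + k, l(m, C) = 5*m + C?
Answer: 53434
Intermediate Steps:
l(m, C) = C + 5*m
L(K) = 146 - 5*K (L(K) = -4 + ((K + 5*(-5))*(-6) + K) = -4 + ((K - 25)*(-6) + K) = -4 + ((-25 + K)*(-6) + K) = -4 + ((150 - 6*K) + K) = -4 + (150 - 5*K) = 146 - 5*K)
a(I) = I + 2*I² (a(I) = (I² + I²) + I = 2*I² + I = I + 2*I²)
(W(44, -170) + L(137)) + a(164) = ((-27 + 44) + (146 - 5*137)) + 164*(1 + 2*164) = (17 + (146 - 685)) + 164*(1 + 328) = (17 - 539) + 164*329 = -522 + 53956 = 53434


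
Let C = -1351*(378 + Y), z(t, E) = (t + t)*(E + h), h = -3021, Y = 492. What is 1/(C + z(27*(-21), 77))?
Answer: 1/2163126 ≈ 4.6229e-7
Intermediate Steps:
z(t, E) = 2*t*(-3021 + E) (z(t, E) = (t + t)*(E - 3021) = (2*t)*(-3021 + E) = 2*t*(-3021 + E))
C = -1175370 (C = -1351*(378 + 492) = -1351*870 = -1175370)
1/(C + z(27*(-21), 77)) = 1/(-1175370 + 2*(27*(-21))*(-3021 + 77)) = 1/(-1175370 + 2*(-567)*(-2944)) = 1/(-1175370 + 3338496) = 1/2163126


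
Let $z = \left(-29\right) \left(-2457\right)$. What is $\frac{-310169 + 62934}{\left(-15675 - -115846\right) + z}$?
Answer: $- \frac{247235}{171424} \approx -1.4422$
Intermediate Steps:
$z = 71253$
$\frac{-310169 + 62934}{\left(-15675 - -115846\right) + z} = \frac{-310169 + 62934}{\left(-15675 - -115846\right) + 71253} = - \frac{247235}{\left(-15675 + 115846\right) + 71253} = - \frac{247235}{100171 + 71253} = - \frac{247235}{171424}$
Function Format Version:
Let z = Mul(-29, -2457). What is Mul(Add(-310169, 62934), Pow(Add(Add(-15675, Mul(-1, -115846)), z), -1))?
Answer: Rational(-247235, 171424) ≈ -1.4422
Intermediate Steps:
z = 71253
Mul(Add(-310169, 62934), Pow(Add(Add(-15675, Mul(-1, -115846)), z), -1)) = Mul(Add(-310169, 62934), Pow(Add(Add(-15675, Mul(-1, -115846)), 71253), -1)) = Mul(-247235, Pow(Add(Add(-15675, 115846), 71253), -1)) = Mul(-247235, Pow(Add(100171, 71253), -1)) = Mul(-247235, Pow(171424, -1)) = Mul(-247235, Rational(1, 171424)) = Rational(-247235, 171424)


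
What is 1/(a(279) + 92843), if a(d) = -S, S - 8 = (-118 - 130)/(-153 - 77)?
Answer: 115/10675901 ≈ 1.0772e-5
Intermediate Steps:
S = 1044/115 (S = 8 + (-118 - 130)/(-153 - 77) = 8 - 248/(-230) = 8 - 248*(-1/230) = 8 + 124/115 = 1044/115 ≈ 9.0783)
a(d) = -1044/115 (a(d) = -1*1044/115 = -1044/115)
1/(a(279) + 92843) = 1/(-1044/115 + 92843) = 1/(10675901/115) = 115/10675901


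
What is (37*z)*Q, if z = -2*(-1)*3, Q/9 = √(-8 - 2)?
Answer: 1998*I*√10 ≈ 6318.2*I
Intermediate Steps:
Q = 9*I*√10 (Q = 9*√(-8 - 2) = 9*√(-10) = 9*(I*√10) = 9*I*√10 ≈ 28.461*I)
z = 6 (z = 2*3 = 6)
(37*z)*Q = (37*6)*(9*I*√10) = 222*(9*I*√10) = 1998*I*√10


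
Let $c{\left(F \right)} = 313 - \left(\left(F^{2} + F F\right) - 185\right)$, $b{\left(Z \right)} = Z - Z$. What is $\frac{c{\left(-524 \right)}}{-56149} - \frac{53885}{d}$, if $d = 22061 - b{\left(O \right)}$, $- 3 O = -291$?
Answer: $\frac{698328233}{95284853} \approx 7.3288$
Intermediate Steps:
$O = 97$ ($O = \left(- \frac{1}{3}\right) \left(-291\right) = 97$)
$b{\left(Z \right)} = 0$
$c{\left(F \right)} = 498 - 2 F^{2}$ ($c{\left(F \right)} = 313 - \left(\left(F^{2} + F^{2}\right) - 185\right) = 313 - \left(2 F^{2} - 185\right) = 313 - \left(-185 + 2 F^{2}\right) = 498 - 2 F^{2}$)
$d = 22061$ ($d = 22061 - 0 = 22061 + 0 = 22061$)
$\frac{c{\left(-524 \right)}}{-56149} - \frac{53885}{d} = \frac{498 - 2 \left(-524\right)^{2}}{-56149} - \frac{53885}{22061} = \left(498 - 549152\right) \left(- \frac{1}{56149}\right) - \frac{4145}{1697} = \left(-548654\right) \left(- \frac{1}{56149}\right) - \frac{4145}{1697} = \frac{548654}{56149} - \frac{4145}{1697} = \frac{698328233}{95284853}$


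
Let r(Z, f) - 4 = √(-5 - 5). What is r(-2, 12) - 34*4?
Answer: -132 + I*√10 ≈ -132.0 + 3.1623*I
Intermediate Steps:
r(Z, f) = 4 + I*√10 (r(Z, f) = 4 + √(-5 - 5) = 4 + √(-10) = 4 + I*√10)
r(-2, 12) - 34*4 = (4 + I*√10) - 34*4 = (4 + I*√10) - 136 = -132 + I*√10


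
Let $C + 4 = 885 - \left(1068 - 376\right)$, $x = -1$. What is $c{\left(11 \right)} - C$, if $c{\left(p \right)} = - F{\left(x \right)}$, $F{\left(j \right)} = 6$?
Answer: $-195$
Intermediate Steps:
$c{\left(p \right)} = -6$ ($c{\left(p \right)} = \left(-1\right) 6 = -6$)
$C = 189$ ($C = -4 + \left(885 - \left(1068 - 376\right)\right) = -4 + \left(885 - 692\right) = -4 + 193 = 189$)
$c{\left(11 \right)} - C = -6 - 189 = -195$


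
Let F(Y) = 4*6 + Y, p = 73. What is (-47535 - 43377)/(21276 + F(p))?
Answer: -90912/21373 ≈ -4.2536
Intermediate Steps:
F(Y) = 24 + Y
(-47535 - 43377)/(21276 + F(p)) = (-47535 - 43377)/(21276 + (24 + 73)) = -90912/(21276 + 97) = -90912/21373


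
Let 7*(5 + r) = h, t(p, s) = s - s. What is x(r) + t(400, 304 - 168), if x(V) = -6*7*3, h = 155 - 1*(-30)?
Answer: -126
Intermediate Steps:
h = 185 (h = 155 + 30 = 185)
t(p, s) = 0
r = 150/7 (r = -5 + (⅐)*185 = -5 + 185/7 = 150/7 ≈ 21.429)
x(V) = -126 (x(V) = -42*3 = -126)
x(r) + t(400, 304 - 168) = -126 + 0 = -126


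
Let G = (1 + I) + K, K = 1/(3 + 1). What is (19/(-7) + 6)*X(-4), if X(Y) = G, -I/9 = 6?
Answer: -4853/28 ≈ -173.32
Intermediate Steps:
I = -54 (I = -9*6 = -54)
K = 1/4 ≈ 0.25000
G = -211/4 (G = (1 - 54) + 1/4 = -53 + 1/4 = -211/4 ≈ -52.750)
X(Y) = -211/4
(19/(-7) + 6)*X(-4) = (19/(-7) + 6)*(-211/4) = (-1/7*19 + 6)*(-211/4) = (-19/7 + 6)*(-211/4) = (23/7)*(-211/4) = -4853/28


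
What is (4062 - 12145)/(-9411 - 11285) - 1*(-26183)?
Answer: 541891451/20696 ≈ 26183.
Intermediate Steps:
(4062 - 12145)/(-9411 - 11285) - 1*(-26183) = -8083/(-20696) + 26183 = -8083*(-1/20696) + 26183 = 8083/20696 + 26183 = 541891451/20696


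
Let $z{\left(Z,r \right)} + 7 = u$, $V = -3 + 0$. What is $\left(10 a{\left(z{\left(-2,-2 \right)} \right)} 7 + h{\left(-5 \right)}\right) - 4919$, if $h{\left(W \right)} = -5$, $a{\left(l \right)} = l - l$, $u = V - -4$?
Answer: $-4924$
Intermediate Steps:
$V = -3$
$u = 1$ ($u = -3 - -4 = -3 + 4 = 1$)
$z{\left(Z,r \right)} = -6$ ($z{\left(Z,r \right)} = -7 + 1 = -6$)
$a{\left(l \right)} = 0$
$\left(10 a{\left(z{\left(-2,-2 \right)} \right)} 7 + h{\left(-5 \right)}\right) - 4919 = \left(10 \cdot 0 \cdot 7 - 5\right) - 4919 = \left(10 \cdot 0 - 5\right) - 4919 = \left(0 - 5\right) - 4919 = -5 - 4919 = -4924$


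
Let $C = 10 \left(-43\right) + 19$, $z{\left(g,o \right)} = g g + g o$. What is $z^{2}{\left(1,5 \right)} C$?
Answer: $-14796$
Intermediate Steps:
$z{\left(g,o \right)} = g^{2} + g o$
$C = -411$ ($C = -430 + 19 = -411$)
$z^{2}{\left(1,5 \right)} C = \left(1 \left(1 + 5\right)\right)^{2} \left(-411\right) = \left(1 \cdot 6\right)^{2} \left(-411\right) = 6^{2} \left(-411\right) = 36 \left(-411\right) = -14796$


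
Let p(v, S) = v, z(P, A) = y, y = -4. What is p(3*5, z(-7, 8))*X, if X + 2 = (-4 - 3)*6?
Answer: -660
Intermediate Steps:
z(P, A) = -4
X = -44 (X = -2 + (-4 - 3)*6 = -2 - 7*6 = -2 - 42 = -44)
p(3*5, z(-7, 8))*X = (3*5)*(-44) = 15*(-44) = -660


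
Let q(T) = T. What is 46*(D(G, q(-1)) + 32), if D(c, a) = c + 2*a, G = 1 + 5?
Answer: 1656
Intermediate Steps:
G = 6
46*(D(G, q(-1)) + 32) = 46*((6 + 2*(-1)) + 32) = 46*((6 - 2) + 32) = 46*(4 + 32) = 46*36 = 1656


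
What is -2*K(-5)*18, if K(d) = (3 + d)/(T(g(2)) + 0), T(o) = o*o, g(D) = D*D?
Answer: 9/2 ≈ 4.5000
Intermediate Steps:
g(D) = D**2
T(o) = o**2
K(d) = 3/16 + d/16 (K(d) = (3 + d)/((2**2)**2 + 0) = (3 + d)/(4**2 + 0) = (3 + d)/(16 + 0) = (3 + d)/16 = (3 + d)*(1/16) = 3/16 + d/16)
-2*K(-5)*18 = -2*(3/16 + (1/16)*(-5))*18 = -2*(3/16 - 5/16)*18 = -2*(-1/8)*18 = (1/4)*18 = 9/2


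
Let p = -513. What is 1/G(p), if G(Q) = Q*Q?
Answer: 1/263169 ≈ 3.7998e-6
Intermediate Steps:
G(Q) = Q²
1/G(p) = 1/((-513)²) = 1/263169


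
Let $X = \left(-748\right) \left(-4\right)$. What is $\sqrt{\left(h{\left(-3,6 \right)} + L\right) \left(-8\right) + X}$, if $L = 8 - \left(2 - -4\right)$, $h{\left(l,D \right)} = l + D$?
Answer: $6 \sqrt{82} \approx 54.332$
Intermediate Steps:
$X = 2992$
$h{\left(l,D \right)} = D + l$
$L = 2$ ($L = 8 - \left(2 + 4\right) = 8 - 6 = 2$)
$\sqrt{\left(h{\left(-3,6 \right)} + L\right) \left(-8\right) + X} = \sqrt{\left(\left(6 - 3\right) + 2\right) \left(-8\right) + 2992} = \sqrt{\left(3 + 2\right) \left(-8\right) + 2992} = \sqrt{5 \left(-8\right) + 2992} = \sqrt{-40 + 2992} = \sqrt{2952} = 6 \sqrt{82}$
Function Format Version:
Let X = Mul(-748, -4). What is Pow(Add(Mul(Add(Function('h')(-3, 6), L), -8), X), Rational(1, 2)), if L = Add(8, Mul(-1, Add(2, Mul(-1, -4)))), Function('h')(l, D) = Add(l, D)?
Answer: Mul(6, Pow(82, Rational(1, 2))) ≈ 54.332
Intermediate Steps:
X = 2992
Function('h')(l, D) = Add(D, l)
L = 2 (L = Add(8, Mul(-1, Add(2, 4))) = Add(8, Mul(-1, 6)) = Add(8, -6) = 2)
Pow(Add(Mul(Add(Function('h')(-3, 6), L), -8), X), Rational(1, 2)) = Pow(Add(Mul(Add(Add(6, -3), 2), -8), 2992), Rational(1, 2)) = Pow(Add(Mul(Add(3, 2), -8), 2992), Rational(1, 2)) = Pow(Add(Mul(5, -8), 2992), Rational(1, 2)) = Pow(Add(-40, 2992), Rational(1, 2)) = Pow(2952, Rational(1, 2)) = Mul(6, Pow(82, Rational(1, 2)))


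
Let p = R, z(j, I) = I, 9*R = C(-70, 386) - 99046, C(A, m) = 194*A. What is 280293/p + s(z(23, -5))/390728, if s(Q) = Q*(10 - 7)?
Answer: -54759255507/2444785096 ≈ -22.398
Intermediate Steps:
R = -12514 (R = (194*(-70) - 99046)/9 = (-13580 - 99046)/9 = (⅑)*(-112626) = -12514)
p = -12514
s(Q) = 3*Q (s(Q) = Q*3 = 3*Q)
280293/p + s(z(23, -5))/390728 = 280293/(-12514) + (3*(-5))/390728 = 280293*(-1/12514) - 15*1/390728 = -280293/12514 - 15/390728 = -54759255507/2444785096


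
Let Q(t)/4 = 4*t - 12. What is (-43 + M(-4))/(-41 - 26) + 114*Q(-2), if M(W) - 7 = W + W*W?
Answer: -611016/67 ≈ -9119.6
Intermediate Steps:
M(W) = 7 + W + W² (M(W) = 7 + (W + W*W) = 7 + (W + W²) = 7 + W + W²)
Q(t) = -48 + 16*t (Q(t) = 4*(4*t - 12) = 4*(-12 + 4*t) = -48 + 16*t)
(-43 + M(-4))/(-41 - 26) + 114*Q(-2) = (-43 + (7 - 4 + (-4)²))/(-41 - 26) + 114*(-48 + 16*(-2)) = (-43 + (7 - 4 + 16))/(-67) + 114*(-48 - 32) = (-43 + 19)*(-1/67) + 114*(-80) = -24*(-1/67) - 9120 = 24/67 - 9120 = -611016/67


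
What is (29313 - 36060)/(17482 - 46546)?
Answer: 13/56 ≈ 0.23214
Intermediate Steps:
(29313 - 36060)/(17482 - 46546) = -6747/(-29064) = -6747*(-1/29064) = 13/56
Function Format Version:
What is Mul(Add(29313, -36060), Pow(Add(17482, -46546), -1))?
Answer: Rational(13, 56) ≈ 0.23214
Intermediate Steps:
Mul(Add(29313, -36060), Pow(Add(17482, -46546), -1)) = Mul(-6747, Pow(-29064, -1)) = Mul(-6747, Rational(-1, 29064)) = Rational(13, 56)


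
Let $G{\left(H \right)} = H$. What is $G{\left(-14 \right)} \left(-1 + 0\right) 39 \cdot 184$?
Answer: $100464$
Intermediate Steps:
$G{\left(-14 \right)} \left(-1 + 0\right) 39 \cdot 184 = - 14 \left(-1 + 0\right) 39 \cdot 184 = - 14 \left(\left(-1\right) 39\right) 184 = \left(-14\right) \left(-39\right) 184 = 546 \cdot 184 = 100464$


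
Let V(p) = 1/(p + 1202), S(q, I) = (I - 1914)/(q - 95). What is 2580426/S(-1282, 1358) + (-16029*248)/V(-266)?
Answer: -1032600136635/278 ≈ -3.7144e+9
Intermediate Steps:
S(q, I) = (-1914 + I)/(-95 + q)
V(p) = 1/(1202 + p)
2580426/S(-1282, 1358) + (-16029*248)/V(-266) = 2580426/(((-1914 + 1358)/(-95 - 1282))) + (-16029*248)/(1/(1202 - 266)) = 2580426/((-556/(-1377))) - 3975192/(1/936) = 2580426/((-1/1377*(-556))) - 3975192/1/936 = 2580426/(556/1377) - 3975192*936 = 2580426*(1377/556) - 3720779712 = 1776623301/278 - 3720779712 = -1032600136635/278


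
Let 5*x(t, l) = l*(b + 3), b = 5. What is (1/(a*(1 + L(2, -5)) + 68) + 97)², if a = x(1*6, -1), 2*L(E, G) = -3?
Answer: 1113757129/118336 ≈ 9411.8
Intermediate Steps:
L(E, G) = -3/2 (L(E, G) = (½)*(-3) = -3/2)
x(t, l) = 8*l/5 (x(t, l) = (l*(5 + 3))/5 = (l*8)/5 = (8*l)/5 = 8*l/5)
a = -8/5 (a = (8/5)*(-1) = -8/5 ≈ -1.6000)
(1/(a*(1 + L(2, -5)) + 68) + 97)² = (1/(-8*(1 - 3/2)/5 + 68) + 97)² = (1/(-8/5*(-½) + 68) + 97)² = (1/(⅘ + 68) + 97)² = (1/(344/5) + 97)² = (5/344 + 97)² = (33373/344)² = 1113757129/118336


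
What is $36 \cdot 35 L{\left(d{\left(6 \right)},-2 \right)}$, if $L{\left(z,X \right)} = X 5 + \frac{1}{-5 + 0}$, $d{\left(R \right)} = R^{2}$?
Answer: $-12852$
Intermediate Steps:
$L{\left(z,X \right)} = - \frac{1}{5} + 5 X$ ($L{\left(z,X \right)} = 5 X + \frac{1}{-5} = 5 X - \frac{1}{5} = - \frac{1}{5} + 5 X$)
$36 \cdot 35 L{\left(d{\left(6 \right)},-2 \right)} = 36 \cdot 35 \left(- \frac{1}{5} + 5 \left(-2\right)\right) = 1260 \left(- \frac{1}{5} - 10\right) = 1260 \left(- \frac{51}{5}\right) = -12852$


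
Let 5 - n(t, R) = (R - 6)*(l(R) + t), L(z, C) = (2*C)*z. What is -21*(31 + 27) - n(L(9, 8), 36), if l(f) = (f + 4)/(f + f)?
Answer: 9341/3 ≈ 3113.7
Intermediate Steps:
l(f) = (4 + f)/(2*f) (l(f) = (4 + f)/((2*f)) = (4 + f)*(1/(2*f)) = (4 + f)/(2*f))
L(z, C) = 2*C*z
n(t, R) = 5 - (-6 + R)*(t + (4 + R)/(2*R)) (n(t, R) = 5 - (R - 6)*((4 + R)/(2*R) + t) = 5 - (-6 + R)*(t + (4 + R)/(2*R)))
-21*(31 + 27) - n(L(9, 8), 36) = -21*(31 + 27) - (6 + 6*(2*8*9) + 12/36 - 1/2*36 - 1*36*2*8*9) = -21*58 - (6 + 6*144 + 12*(1/36) - 18 - 1*36*144) = -1218 - (6 + 864 + 1/3 - 18 - 5184) = -1218 - 1*(-12995/3) = -1218 + 12995/3 = 9341/3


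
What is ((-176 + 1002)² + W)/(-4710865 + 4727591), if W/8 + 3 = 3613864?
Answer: 14796582/8363 ≈ 1769.3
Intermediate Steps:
W = 28910888 (W = -24 + 8*3613864 = -24 + 28910912 = 28910888)
((-176 + 1002)² + W)/(-4710865 + 4727591) = ((-176 + 1002)² + 28910888)/(-4710865 + 4727591) = (826² + 28910888)/16726 = (682276 + 28910888)*(1/16726) = 29593164*(1/16726) = 14796582/8363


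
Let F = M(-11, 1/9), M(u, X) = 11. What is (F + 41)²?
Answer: 2704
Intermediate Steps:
F = 11
(F + 41)² = (11 + 41)² = 52² = 2704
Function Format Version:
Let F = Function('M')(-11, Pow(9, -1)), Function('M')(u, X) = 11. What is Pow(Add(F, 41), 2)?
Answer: 2704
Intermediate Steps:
F = 11
Pow(Add(F, 41), 2) = Pow(Add(11, 41), 2) = Pow(52, 2) = 2704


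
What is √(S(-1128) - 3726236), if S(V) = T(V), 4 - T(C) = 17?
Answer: I*√3726249 ≈ 1930.3*I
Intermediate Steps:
T(C) = -13 (T(C) = 4 - 1*17 = 4 - 17 = -13)
S(V) = -13
√(S(-1128) - 3726236) = √(-13 - 3726236) = √(-3726249) = I*√3726249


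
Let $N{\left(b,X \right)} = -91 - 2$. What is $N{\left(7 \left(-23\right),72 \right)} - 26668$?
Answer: $-26761$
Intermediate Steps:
$N{\left(b,X \right)} = -93$
$N{\left(7 \left(-23\right),72 \right)} - 26668 = -93 - 26668 = -26761$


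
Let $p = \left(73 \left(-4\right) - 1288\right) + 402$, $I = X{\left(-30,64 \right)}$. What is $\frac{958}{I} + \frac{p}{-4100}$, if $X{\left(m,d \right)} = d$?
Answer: $\frac{500399}{32800} \approx 15.256$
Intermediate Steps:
$I = 64$
$p = -1178$ ($p = \left(-292 - 1288\right) + 402 = -1580 + 402 = -1178$)
$\frac{958}{I} + \frac{p}{-4100} = \frac{958}{64} - \frac{1178}{-4100} = 958 \cdot \frac{1}{64} - - \frac{589}{2050} = \frac{479}{32} + \frac{589}{2050} = \frac{500399}{32800}$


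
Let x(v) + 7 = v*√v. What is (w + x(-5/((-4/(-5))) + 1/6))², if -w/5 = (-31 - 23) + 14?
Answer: 63977255/1728 - 14089*I*√219/36 ≈ 37024.0 - 5791.6*I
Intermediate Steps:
w = 200 (w = -5*((-31 - 23) + 14) = -5*(-54 + 14) = -5*(-40) = 200)
x(v) = -7 + v^(3/2) (x(v) = -7 + v*√v = -7 + v^(3/2))
(w + x(-5/((-4/(-5))) + 1/6))² = (200 + (-7 + (-5/((-4/(-5))) + 1/6)^(3/2)))² = (200 + (-7 + (-5/((-4*(-⅕))) + 1*(⅙))^(3/2)))² = (200 + (-7 + (-5/⅘ + ⅙)^(3/2)))² = (200 + (-7 + (-5*5/4 + ⅙)^(3/2)))² = (200 + (-7 + (-25/4 + ⅙)^(3/2)))² = (200 + (-7 + (-73/12)^(3/2)))² = (200 + (-7 - 73*I*√219/72))² = (193 - 73*I*√219/72)²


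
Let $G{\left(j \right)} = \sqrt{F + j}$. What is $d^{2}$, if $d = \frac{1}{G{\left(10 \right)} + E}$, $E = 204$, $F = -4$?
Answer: $\frac{1}{\left(204 + \sqrt{6}\right)^{2}} \approx 2.3462 \cdot 10^{-5}$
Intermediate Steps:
$G{\left(j \right)} = \sqrt{-4 + j}$
$d = \frac{1}{204 + \sqrt{6}}$ ($d = \frac{1}{\sqrt{-4 + 10} + 204} = \frac{1}{\sqrt{6} + 204} = \frac{1}{204 + \sqrt{6}} \approx 0.0048438$)
$d^{2} = \left(\frac{34}{6935} - \frac{\sqrt{6}}{41610}\right)^{2}$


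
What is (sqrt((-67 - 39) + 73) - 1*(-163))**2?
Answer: (163 + I*sqrt(33))**2 ≈ 26536.0 + 1872.7*I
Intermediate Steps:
(sqrt((-67 - 39) + 73) - 1*(-163))**2 = (sqrt(-106 + 73) + 163)**2 = (sqrt(-33) + 163)**2 = (I*sqrt(33) + 163)**2 = (163 + I*sqrt(33))**2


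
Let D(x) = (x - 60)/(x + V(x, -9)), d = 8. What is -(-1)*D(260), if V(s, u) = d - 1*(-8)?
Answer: 50/69 ≈ 0.72464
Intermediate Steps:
V(s, u) = 16 (V(s, u) = 8 - 1*(-8) = 8 + 8 = 16)
D(x) = (-60 + x)/(16 + x) (D(x) = (x - 60)/(x + 16) = (-60 + x)/(16 + x))
-(-1)*D(260) = -(-1)*(-60 + 260)/(16 + 260) = -(-1)*200/276 = -(-1)*(1/276)*200 = -(-1)*50/69 = -1*(-50/69) = 50/69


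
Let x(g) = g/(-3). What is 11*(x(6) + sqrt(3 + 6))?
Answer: 11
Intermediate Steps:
x(g) = -g/3 (x(g) = g*(-1/3) = -g/3)
11*(x(6) + sqrt(3 + 6)) = 11*(-1/3*6 + sqrt(3 + 6)) = 11*(-2 + sqrt(9)) = 11*(-2 + 3) = 11*1 = 11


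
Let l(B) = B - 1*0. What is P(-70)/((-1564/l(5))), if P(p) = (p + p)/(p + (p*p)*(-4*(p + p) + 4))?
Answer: 5/30872578 ≈ 1.6196e-7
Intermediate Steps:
l(B) = B (l(B) = B + 0 = B)
P(p) = 2*p/(p + p**2*(4 - 8*p)) (P(p) = (2*p)/(p + p**2*(-8*p + 4)) = (2*p)/(p + p**2*(4 - 8*p)) = 2*p/(p + p**2*(4 - 8*p)))
P(-70)/((-1564/l(5))) = (2/(1 - 8*(-70)**2 + 4*(-70)))/((-1564/5)) = (2/(1 - 8*4900 - 280))/((-1564/5)) = (2/(1 - 39200 - 280))/((-17*92/5)) = (2/(-39479))/(-1564/5) = (2*(-1/39479))*(-5/1564) = -2/39479*(-5/1564) = 5/30872578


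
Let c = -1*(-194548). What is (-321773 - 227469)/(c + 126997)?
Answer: -549242/321545 ≈ -1.7081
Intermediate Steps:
c = 194548
(-321773 - 227469)/(c + 126997) = (-321773 - 227469)/(194548 + 126997) = -549242/321545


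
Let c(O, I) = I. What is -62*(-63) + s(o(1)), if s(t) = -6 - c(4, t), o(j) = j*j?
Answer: 3899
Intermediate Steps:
o(j) = j**2
s(t) = -6 - t
-62*(-63) + s(o(1)) = -62*(-63) + (-6 - 1*1**2) = 3906 + (-6 - 1*1) = 3906 + (-6 - 1) = 3906 - 7 = 3899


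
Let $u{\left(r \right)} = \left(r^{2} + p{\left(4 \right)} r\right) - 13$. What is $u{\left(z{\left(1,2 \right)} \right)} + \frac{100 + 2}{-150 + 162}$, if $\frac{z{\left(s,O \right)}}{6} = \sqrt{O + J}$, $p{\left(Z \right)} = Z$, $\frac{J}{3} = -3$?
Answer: $- \frac{513}{2} + 24 i \sqrt{7} \approx -256.5 + 63.498 i$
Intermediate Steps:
$J = -9$ ($J = 3 \left(-3\right) = -9$)
$z{\left(s,O \right)} = 6 \sqrt{-9 + O}$ ($z{\left(s,O \right)} = 6 \sqrt{O - 9} = 6 \sqrt{-9 + O}$)
$u{\left(r \right)} = -13 + r^{2} + 4 r$ ($u{\left(r \right)} = \left(r^{2} + 4 r\right) - 13 = -13 + r^{2} + 4 r$)
$u{\left(z{\left(1,2 \right)} \right)} + \frac{100 + 2}{-150 + 162} = \left(-13 + \left(6 \sqrt{-9 + 2}\right)^{2} + 4 \cdot 6 \sqrt{-9 + 2}\right) + \frac{100 + 2}{-150 + 162} = \left(-13 + \left(6 \sqrt{-7}\right)^{2} + 4 \cdot 6 \sqrt{-7}\right) + \frac{102}{12} = \left(-13 + \left(6 i \sqrt{7}\right)^{2} + 4 \cdot 6 i \sqrt{7}\right) + 102 \cdot \frac{1}{12} = \left(-13 + \left(6 i \sqrt{7}\right)^{2} + 4 \cdot 6 i \sqrt{7}\right) + \frac{17}{2} = \left(-13 - 252 + 24 i \sqrt{7}\right) + \frac{17}{2} = \left(-265 + 24 i \sqrt{7}\right) + \frac{17}{2} = - \frac{513}{2} + 24 i \sqrt{7}$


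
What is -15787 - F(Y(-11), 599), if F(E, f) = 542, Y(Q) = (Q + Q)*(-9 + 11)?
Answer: -16329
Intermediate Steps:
Y(Q) = 4*Q (Y(Q) = (2*Q)*2 = 4*Q)
-15787 - F(Y(-11), 599) = -15787 - 1*542 = -15787 - 542 = -16329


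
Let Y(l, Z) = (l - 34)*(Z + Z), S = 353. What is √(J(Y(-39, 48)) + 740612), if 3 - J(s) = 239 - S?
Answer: √740729 ≈ 860.66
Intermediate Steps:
Y(l, Z) = 2*Z*(-34 + l) (Y(l, Z) = (-34 + l)*(2*Z) = 2*Z*(-34 + l))
J(s) = 117 (J(s) = 3 - (239 - 1*353) = 3 - (239 - 353) = 3 - 1*(-114) = 3 + 114 = 117)
√(J(Y(-39, 48)) + 740612) = √(117 + 740612) = √740729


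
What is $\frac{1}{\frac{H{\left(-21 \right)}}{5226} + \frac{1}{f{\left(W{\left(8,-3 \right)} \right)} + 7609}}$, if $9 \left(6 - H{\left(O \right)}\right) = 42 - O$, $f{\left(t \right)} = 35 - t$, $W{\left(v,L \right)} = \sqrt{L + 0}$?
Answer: $- \frac{32197725690}{1948909} - \frac{9103692 i \sqrt{3}}{1948909} \approx -16521.0 - 8.0907 i$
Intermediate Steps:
$W{\left(v,L \right)} = \sqrt{L}$
$H{\left(O \right)} = \frac{4}{3} + \frac{O}{9}$ ($H{\left(O \right)} = 6 - \frac{42 - O}{9} = 6 + \left(- \frac{14}{3} + \frac{O}{9}\right) = \frac{4}{3} + \frac{O}{9}$)
$\frac{1}{\frac{H{\left(-21 \right)}}{5226} + \frac{1}{f{\left(W{\left(8,-3 \right)} \right)} + 7609}} = \frac{1}{\frac{\frac{4}{3} + \frac{1}{9} \left(-21\right)}{5226} + \frac{1}{\left(35 - \sqrt{-3}\right) + 7609}} = \frac{1}{\left(\frac{4}{3} - \frac{7}{3}\right) \frac{1}{5226} + \frac{1}{\left(35 - i \sqrt{3}\right) + 7609}} = \frac{1}{\left(-1\right) \frac{1}{5226} + \frac{1}{\left(35 - i \sqrt{3}\right) + 7609}} = \frac{1}{- \frac{1}{5226} + \frac{1}{7644 - i \sqrt{3}}}$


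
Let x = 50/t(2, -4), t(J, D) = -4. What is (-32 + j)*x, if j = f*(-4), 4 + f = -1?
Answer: 150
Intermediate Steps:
f = -5 (f = -4 - 1 = -5)
j = 20 (j = -5*(-4) = 20)
x = -25/2 (x = 50/(-4) = 50*(-¼) = -25/2 ≈ -12.500)
(-32 + j)*x = (-32 + 20)*(-25/2) = -12*(-25/2) = 150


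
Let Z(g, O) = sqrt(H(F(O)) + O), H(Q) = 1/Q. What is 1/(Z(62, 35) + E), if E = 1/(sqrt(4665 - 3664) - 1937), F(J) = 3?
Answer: -11252904/(5811 - 3750968*sqrt(318) + 3*sqrt(1001)) ≈ 0.16825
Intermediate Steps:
Z(g, O) = sqrt(1/3 + O)
E = 1/(-1937 + sqrt(1001)) (E = 1/(sqrt(1001) - 1937) = 1/(-1937 + sqrt(1001)) ≈ -0.00052483)
1/(Z(62, 35) + E) = 1/(sqrt(3 + 9*35)/3 + (-149/288536 - sqrt(1001)/3750968)) = 1/(sqrt(3 + 315)/3 + (-149/288536 - sqrt(1001)/3750968)) = 1/(sqrt(318)/3 + (-149/288536 - sqrt(1001)/3750968)) = 1/(-149/288536 - sqrt(1001)/3750968 + sqrt(318)/3)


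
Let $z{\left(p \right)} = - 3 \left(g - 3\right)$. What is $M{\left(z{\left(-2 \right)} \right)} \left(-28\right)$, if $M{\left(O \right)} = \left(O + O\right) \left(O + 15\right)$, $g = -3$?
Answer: $-33264$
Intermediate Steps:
$z{\left(p \right)} = 18$ ($z{\left(p \right)} = - 3 \left(-3 - 3\right) = \left(-3\right) \left(-6\right) = 18$)
$M{\left(O \right)} = 2 O \left(15 + O\right)$
$M{\left(z{\left(-2 \right)} \right)} \left(-28\right) = 2 \cdot 18 \left(15 + 18\right) \left(-28\right) = 2 \cdot 18 \cdot 33 \left(-28\right) = 1188 \left(-28\right) = -33264$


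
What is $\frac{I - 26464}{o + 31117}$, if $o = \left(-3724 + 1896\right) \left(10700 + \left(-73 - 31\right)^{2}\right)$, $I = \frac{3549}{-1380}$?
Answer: $\frac{12174623}{18078060260} \approx 0.00067345$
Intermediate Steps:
$I = - \frac{1183}{460}$ ($I = 3549 \left(- \frac{1}{1380}\right) = - \frac{1183}{460} \approx -2.5717$)
$o = -39331248$ ($o = - 1828 \left(10700 + \left(-104\right)^{2}\right) = - 1828 \left(10700 + 10816\right) = \left(-1828\right) 21516 = -39331248$)
$\frac{I - 26464}{o + 31117} = \frac{- \frac{1183}{460} - 26464}{-39331248 + 31117} = - \frac{12174623}{460 \left(-39300131\right)} = \left(- \frac{12174623}{460}\right) \left(- \frac{1}{39300131}\right) = \frac{12174623}{18078060260}$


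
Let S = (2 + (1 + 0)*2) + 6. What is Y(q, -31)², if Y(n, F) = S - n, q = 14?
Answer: 16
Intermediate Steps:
S = 10 (S = (2 + 1*2) + 6 = (2 + 2) + 6 = 4 + 6 = 10)
Y(n, F) = 10 - n
Y(q, -31)² = (10 - 1*14)² = (10 - 14)² = (-4)² = 16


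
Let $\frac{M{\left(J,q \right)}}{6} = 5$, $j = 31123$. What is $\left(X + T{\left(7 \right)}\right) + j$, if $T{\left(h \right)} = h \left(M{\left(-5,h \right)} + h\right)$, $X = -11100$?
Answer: $20282$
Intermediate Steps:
$M{\left(J,q \right)} = 30$ ($M{\left(J,q \right)} = 6 \cdot 5 = 30$)
$T{\left(h \right)} = h \left(30 + h\right)$
$\left(X + T{\left(7 \right)}\right) + j = \left(-11100 + 7 \left(30 + 7\right)\right) + 31123 = \left(-11100 + 7 \cdot 37\right) + 31123 = \left(-11100 + 259\right) + 31123 = -10841 + 31123 = 20282$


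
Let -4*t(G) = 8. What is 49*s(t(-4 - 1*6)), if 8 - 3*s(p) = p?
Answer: 490/3 ≈ 163.33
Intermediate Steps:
t(G) = -2 (t(G) = -¼*8 = -2)
s(p) = 8/3 - p/3
49*s(t(-4 - 1*6)) = 49*(8/3 - ⅓*(-2)) = 49*(8/3 + ⅔) = 49*(10/3) = 490/3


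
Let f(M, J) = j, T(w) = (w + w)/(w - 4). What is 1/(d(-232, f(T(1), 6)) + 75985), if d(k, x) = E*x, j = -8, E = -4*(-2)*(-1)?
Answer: 1/76049 ≈ 1.3149e-5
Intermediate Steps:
E = -8 (E = 8*(-1) = -8)
T(w) = 2*w/(-4 + w) (T(w) = (2*w)/(-4 + w) = 2*w/(-4 + w))
f(M, J) = -8
d(k, x) = -8*x
1/(d(-232, f(T(1), 6)) + 75985) = 1/(-8*(-8) + 75985) = 1/(64 + 75985) = 1/76049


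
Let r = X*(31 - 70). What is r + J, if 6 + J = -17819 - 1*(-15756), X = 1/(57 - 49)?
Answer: -16591/8 ≈ -2073.9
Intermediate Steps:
X = ⅛ (X = 1/8 = ⅛ ≈ 0.12500)
J = -2069 (J = -6 + (-17819 - 1*(-15756)) = -6 + (-17819 + 15756) = -6 - 2063 = -2069)
r = -39/8 (r = (31 - 70)/8 = (⅛)*(-39) = -39/8 ≈ -4.8750)
r + J = -39/8 - 2069 = -16591/8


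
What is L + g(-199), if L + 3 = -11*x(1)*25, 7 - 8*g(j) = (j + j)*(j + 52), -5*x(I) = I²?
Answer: -58083/8 ≈ -7260.4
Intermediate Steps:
x(I) = -I²/5
g(j) = 7/8 - j*(52 + j)/4 (g(j) = 7/8 - (j + j)*(j + 52)/8 = 7/8 - 2*j*(52 + j)/8 = 7/8 - j*(52 + j)/4)
L = 52 (L = -3 - (-11)*1²/5*25 = -3 - (-11)/5*25 = -3 - 11*(-⅕)*25 = -3 + (11/5)*25 = -3 + 55 = 52)
L + g(-199) = 52 + (7/8 - 13*(-199) - ¼*(-199)²) = 52 + (7/8 + 2587 - ¼*39601) = 52 + (7/8 + 2587 - 39601/4) = 52 - 58499/8 = -58083/8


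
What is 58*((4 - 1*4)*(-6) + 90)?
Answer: 5220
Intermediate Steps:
58*((4 - 1*4)*(-6) + 90) = 58*((4 - 4)*(-6) + 90) = 58*(0*(-6) + 90) = 58*(0 + 90) = 58*90 = 5220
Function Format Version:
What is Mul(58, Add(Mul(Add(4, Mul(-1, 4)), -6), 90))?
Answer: 5220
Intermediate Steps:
Mul(58, Add(Mul(Add(4, Mul(-1, 4)), -6), 90)) = Mul(58, Add(Mul(Add(4, -4), -6), 90)) = Mul(58, Add(Mul(0, -6), 90)) = Mul(58, Add(0, 90)) = Mul(58, 90) = 5220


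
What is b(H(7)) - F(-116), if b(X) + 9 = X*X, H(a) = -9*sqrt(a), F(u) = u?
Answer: 674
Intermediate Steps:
b(X) = -9 + X**2 (b(X) = -9 + X*X = -9 + X**2)
b(H(7)) - F(-116) = (-9 + (-9*sqrt(7))**2) - 1*(-116) = (-9 + 567) + 116 = 558 + 116 = 674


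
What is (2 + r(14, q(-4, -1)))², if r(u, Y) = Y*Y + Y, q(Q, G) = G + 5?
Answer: 484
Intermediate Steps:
q(Q, G) = 5 + G
r(u, Y) = Y + Y² (r(u, Y) = Y² + Y = Y + Y²)
(2 + r(14, q(-4, -1)))² = (2 + (5 - 1)*(1 + (5 - 1)))² = (2 + 4*(1 + 4))² = (2 + 4*5)² = (2 + 20)² = 22² = 484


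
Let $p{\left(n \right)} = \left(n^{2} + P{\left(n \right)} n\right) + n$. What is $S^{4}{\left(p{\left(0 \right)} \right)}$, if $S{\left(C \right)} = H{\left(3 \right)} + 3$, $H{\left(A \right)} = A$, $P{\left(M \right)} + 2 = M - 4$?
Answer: $1296$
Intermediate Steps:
$P{\left(M \right)} = -6 + M$ ($P{\left(M \right)} = -2 + \left(M - 4\right) = -2 + \left(-4 + M\right) = -6 + M$)
$p{\left(n \right)} = n + n^{2} + n \left(-6 + n\right)$ ($p{\left(n \right)} = \left(n^{2} + \left(-6 + n\right) n\right) + n = \left(n^{2} + n \left(-6 + n\right)\right) + n = n + n^{2} + n \left(-6 + n\right)$)
$S{\left(C \right)} = 6$ ($S{\left(C \right)} = 3 + 3 = 6$)
$S^{4}{\left(p{\left(0 \right)} \right)} = 6^{4} = 1296$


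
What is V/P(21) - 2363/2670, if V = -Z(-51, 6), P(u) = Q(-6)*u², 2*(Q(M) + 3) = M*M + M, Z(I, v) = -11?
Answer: -2079271/2354940 ≈ -0.88294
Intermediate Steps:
Q(M) = -3 + M/2 + M²/2 (Q(M) = -3 + (M*M + M)/2 = -3 + (M² + M)/2 = -3 + (M + M²)/2 = -3 + (M/2 + M²/2) = -3 + M/2 + M²/2)
P(u) = 12*u² (P(u) = (-3 + (½)*(-6) + (½)*(-6)²)*u² = (-3 - 3 + (½)*36)*u² = (-3 - 3 + 18)*u² = 12*u²)
V = 11 (V = -1*(-11) = 11)
V/P(21) - 2363/2670 = 11/((12*21²)) - 2363/2670 = 11/((12*441)) - 2363*1/2670 = 11/5292 - 2363/2670 = -2079271/2354940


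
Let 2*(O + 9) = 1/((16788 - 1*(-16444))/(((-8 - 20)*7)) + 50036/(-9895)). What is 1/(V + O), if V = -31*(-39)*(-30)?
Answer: -169318848/6142718971447 ≈ -2.7564e-5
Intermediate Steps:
O = -1524354487/169318848 (O = -9 + 1/(2*((16788 - 1*(-16444))/(((-8 - 20)*7)) + 50036/(-9895))) = -9 + 1/(2*((16788 + 16444)/((-28*7)) + 50036*(-1/9895))) = -9 + 1/(2*(33232/(-196) - 50036/9895)) = -9 + 1/(2*(33232*(-1/196) - 50036/9895)) = -9 + 1/(2*(-8308/49 - 50036/9895)) = -9 + 1/(2*(-84659424/484855)) = -9 + (½)*(-484855/84659424) = -9 - 484855/169318848 = -1524354487/169318848 ≈ -9.0029)
V = -36270 (V = 1209*(-30) = -36270)
1/(V + O) = 1/(-36270 - 1524354487/169318848) = 1/(-6142718971447/169318848) = -169318848/6142718971447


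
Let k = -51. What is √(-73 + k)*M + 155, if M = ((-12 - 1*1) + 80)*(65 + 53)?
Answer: 155 + 15812*I*√31 ≈ 155.0 + 88038.0*I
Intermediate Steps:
M = 7906 (M = ((-12 - 1) + 80)*118 = (-13 + 80)*118 = 67*118 = 7906)
√(-73 + k)*M + 155 = √(-73 - 51)*7906 + 155 = √(-124)*7906 + 155 = (2*I*√31)*7906 + 155 = 15812*I*√31 + 155 = 155 + 15812*I*√31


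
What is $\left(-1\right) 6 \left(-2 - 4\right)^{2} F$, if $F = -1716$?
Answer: $370656$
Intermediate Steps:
$\left(-1\right) 6 \left(-2 - 4\right)^{2} F = \left(-1\right) 6 \left(-2 - 4\right)^{2} \left(-1716\right) = - 6 \left(-6\right)^{2} \left(-1716\right) = \left(-6\right) 36 \left(-1716\right) = \left(-216\right) \left(-1716\right) = 370656$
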